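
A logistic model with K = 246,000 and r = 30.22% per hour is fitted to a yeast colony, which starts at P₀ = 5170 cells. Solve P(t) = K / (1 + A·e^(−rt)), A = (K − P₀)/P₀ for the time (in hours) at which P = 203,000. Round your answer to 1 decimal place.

A = (246000 − 5170)/5170 = 46.58221
203000 = 246000/(1 + 46.58221·e^(−0.3022t)) → 1 + 46.58221·e^(−0.3022t) = 1.21182
e^(−0.3022t) = 0.004547 → t = ln(219.91134)/0.3022 = 5.39322/0.3022

t ≈ 17.8 hours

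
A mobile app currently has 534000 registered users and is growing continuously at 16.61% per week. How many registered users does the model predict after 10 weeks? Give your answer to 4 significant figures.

≈ 2,811,000 registered users

P(10) = 534000 · e^(0.1661·10) = 534000 · e^(1.661)
= 534000 · 5.26457 ≈ 2811281.87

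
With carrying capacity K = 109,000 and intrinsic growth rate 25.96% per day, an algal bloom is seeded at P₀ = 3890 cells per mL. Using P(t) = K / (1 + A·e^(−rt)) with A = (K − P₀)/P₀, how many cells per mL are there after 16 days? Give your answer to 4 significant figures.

≈ 76,520 cells per mL

A = (109000 − 3890)/3890 = 27.02057
P(16) = 109000 / (1 + 27.02057·e^(−0.2596·16)) = 109000 / (1 + 27.02057·0.015708)
= 109000 / 1.42443 ≈ 76521.69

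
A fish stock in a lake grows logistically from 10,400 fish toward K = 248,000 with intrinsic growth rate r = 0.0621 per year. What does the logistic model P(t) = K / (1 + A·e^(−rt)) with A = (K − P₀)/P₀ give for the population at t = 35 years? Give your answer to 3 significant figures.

≈ 68,900 fish

A = (248000 − 10400)/10400 = 22.84615
P(35) = 248000 / (1 + 22.84615·e^(−0.0621·35)) = 248000 / (1 + 22.84615·0.113779)
= 248000 / 3.59941 ≈ 68900.27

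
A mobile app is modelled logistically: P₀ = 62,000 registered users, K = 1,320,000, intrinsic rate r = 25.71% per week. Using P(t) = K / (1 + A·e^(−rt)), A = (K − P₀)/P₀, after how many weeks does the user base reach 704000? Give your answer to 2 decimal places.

t ≈ 12.23 weeks

A = (1320000 − 62000)/62000 = 20.29032
704000 = 1320000/(1 + 20.29032·e^(−0.2571t)) → 1 + 20.29032·e^(−0.2571t) = 1.875
e^(−0.2571t) = 0.043124 → t = ln(23.18894)/0.2571 = 3.14368/0.2571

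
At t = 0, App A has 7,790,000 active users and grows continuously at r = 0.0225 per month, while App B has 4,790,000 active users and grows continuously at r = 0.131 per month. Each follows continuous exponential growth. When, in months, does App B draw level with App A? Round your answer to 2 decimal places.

t ≈ 4.48 months

7790000·e^(0.0225t) = 4790000·e^(0.131t)
7790000/4790000 = e^((0.131 − 0.0225)t) → ln(1.6263) = 0.1085·t
t = 0.48631 / 0.1085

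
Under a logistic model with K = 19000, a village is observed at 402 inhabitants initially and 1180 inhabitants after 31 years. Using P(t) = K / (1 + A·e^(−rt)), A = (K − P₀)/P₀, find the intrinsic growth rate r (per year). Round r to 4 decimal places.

A = (19000 − 402)/402 = 46.26368
1180 = 19000/(1 + 46.26368·e^(−r·31)) → e^(−31r) = (16.10169 − 1)/46.26368 = 0.326427
r = −ln(0.326427)/31 = 1.11955/31

r ≈ 0.0361 per year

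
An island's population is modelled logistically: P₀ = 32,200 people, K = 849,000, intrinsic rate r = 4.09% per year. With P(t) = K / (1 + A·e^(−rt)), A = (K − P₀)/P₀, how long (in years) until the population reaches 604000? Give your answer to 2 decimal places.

t ≈ 101.12 years

A = (849000 − 32200)/32200 = 25.36646
604000 = 849000/(1 + 25.36646·e^(−0.0409t)) → 1 + 25.36646·e^(−0.0409t) = 1.40563
e^(−0.0409t) = 0.015991 → t = ln(62.53609)/0.0409 = 4.13574/0.0409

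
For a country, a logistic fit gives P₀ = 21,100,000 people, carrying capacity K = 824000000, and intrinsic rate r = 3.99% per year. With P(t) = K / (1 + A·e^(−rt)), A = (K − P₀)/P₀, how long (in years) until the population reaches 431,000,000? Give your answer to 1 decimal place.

A = (824000000 − 21100000)/21100000 = 38.05213
431000000 = 824000000/(1 + 38.05213·e^(−0.0399t)) → 1 + 38.05213·e^(−0.0399t) = 1.91183
e^(−0.0399t) = 0.023963 → t = ln(41.73147)/0.0399 = 3.73126/0.0399

t ≈ 93.5 years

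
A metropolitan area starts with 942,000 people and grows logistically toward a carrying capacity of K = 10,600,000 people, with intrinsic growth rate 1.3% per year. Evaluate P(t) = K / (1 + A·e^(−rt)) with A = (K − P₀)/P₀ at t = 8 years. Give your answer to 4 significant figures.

A = (10600000 − 942000)/942000 = 10.25265
P(8) = 10600000 / (1 + 10.25265·e^(−0.013·8)) = 10600000 / (1 + 10.25265·0.901225)
= 10600000 / 10.23995 ≈ 1035161.19

≈ 1,035,000 people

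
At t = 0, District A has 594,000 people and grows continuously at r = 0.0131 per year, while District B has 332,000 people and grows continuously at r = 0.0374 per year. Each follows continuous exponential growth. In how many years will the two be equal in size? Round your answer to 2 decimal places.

t ≈ 23.94 years

594000·e^(0.0131t) = 332000·e^(0.0374t)
594000/332000 = e^((0.0374 − 0.0131)t) → ln(1.78916) = 0.0243·t
t = 0.58174 / 0.0243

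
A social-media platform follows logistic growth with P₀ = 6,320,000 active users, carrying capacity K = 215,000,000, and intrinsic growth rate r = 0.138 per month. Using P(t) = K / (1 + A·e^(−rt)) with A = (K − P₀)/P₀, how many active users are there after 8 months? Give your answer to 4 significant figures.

A = (215000000 − 6320000)/6320000 = 33.01899
P(8) = 215000000 / (1 + 33.01899·e^(−0.138·8)) = 215000000 / (1 + 33.01899·0.331542)
= 215000000 / 11.94719 ≈ 17995864

≈ 18,000,000 active users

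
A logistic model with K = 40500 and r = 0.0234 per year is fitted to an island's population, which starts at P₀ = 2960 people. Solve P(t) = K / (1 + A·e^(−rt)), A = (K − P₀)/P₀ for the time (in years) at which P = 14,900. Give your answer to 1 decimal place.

t ≈ 85.4 years

A = (40500 − 2960)/2960 = 12.68243
14900 = 40500/(1 + 12.68243·e^(−0.0234t)) → 1 + 12.68243·e^(−0.0234t) = 2.71812
e^(−0.0234t) = 0.135472 → t = ln(7.38157)/0.0234 = 1.99899/0.0234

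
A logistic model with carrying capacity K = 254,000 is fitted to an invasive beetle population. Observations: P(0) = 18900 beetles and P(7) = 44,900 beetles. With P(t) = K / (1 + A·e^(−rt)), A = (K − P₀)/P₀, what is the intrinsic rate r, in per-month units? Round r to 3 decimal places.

r ≈ 0.140 per month

A = (254000 − 18900)/18900 = 12.43915
44900 = 254000/(1 + 12.43915·e^(−r·7)) → e^(−7r) = (5.65702 − 1)/12.43915 = 0.374384
r = −ln(0.374384)/7 = 0.98247/7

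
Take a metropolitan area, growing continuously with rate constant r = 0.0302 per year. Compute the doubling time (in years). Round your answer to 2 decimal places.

doubling time = ln(2) / |r| = 0.69315 / 0.0302

doubling time ≈ 22.95 years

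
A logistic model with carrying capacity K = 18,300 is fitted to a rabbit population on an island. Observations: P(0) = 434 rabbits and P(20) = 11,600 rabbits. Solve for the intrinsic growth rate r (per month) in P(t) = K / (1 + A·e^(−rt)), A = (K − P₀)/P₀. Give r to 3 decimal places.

A = (18300 − 434)/434 = 41.1659
11600 = 18300/(1 + 41.1659·e^(−r·20)) → e^(−20r) = (1.57759 − 1)/41.1659 = 0.014031
r = −ln(0.014031)/20 = 4.26651/20

r ≈ 0.213 per month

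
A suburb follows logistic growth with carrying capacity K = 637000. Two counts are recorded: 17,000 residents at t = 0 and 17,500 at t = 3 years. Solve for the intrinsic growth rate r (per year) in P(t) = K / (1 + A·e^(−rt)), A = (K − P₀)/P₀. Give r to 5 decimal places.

A = (637000 − 17000)/17000 = 36.47059
17500 = 637000/(1 + 36.47059·e^(−r·3)) → e^(−3r) = (36.4 − 1)/36.47059 = 0.970645
r = −ln(0.970645)/3 = 0.02979/3

r ≈ 0.00993 per year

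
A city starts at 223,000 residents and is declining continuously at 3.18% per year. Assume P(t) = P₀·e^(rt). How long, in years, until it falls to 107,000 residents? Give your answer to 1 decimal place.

107000 = 223000 · e^(-0.0318·t)
t = ln(107000/223000) / -0.0318 = ln(0.47982) / -0.0318 = -0.73434 / -0.0318

t ≈ 23.1 years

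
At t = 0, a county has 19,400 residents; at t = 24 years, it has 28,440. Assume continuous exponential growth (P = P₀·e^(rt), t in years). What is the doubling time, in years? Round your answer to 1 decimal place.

doubling time ≈ 43.5 years

r = ln(28440/19400) / 24 = ln(1.46598) / 24 ≈ 0.015938 per year
doubling time = ln 2 / |r| = 0.69315 / 0.015938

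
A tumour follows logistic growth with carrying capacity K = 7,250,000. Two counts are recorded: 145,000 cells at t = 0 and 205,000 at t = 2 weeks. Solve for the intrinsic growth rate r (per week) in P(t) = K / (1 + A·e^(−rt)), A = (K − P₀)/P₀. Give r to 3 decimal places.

A = (7250000 − 145000)/145000 = 49
205000 = 7250000/(1 + 49·e^(−r·2)) → e^(−2r) = (35.36585 − 1)/49 = 0.701344
r = −ln(0.701344)/2 = 0.35476/2

r ≈ 0.177 per week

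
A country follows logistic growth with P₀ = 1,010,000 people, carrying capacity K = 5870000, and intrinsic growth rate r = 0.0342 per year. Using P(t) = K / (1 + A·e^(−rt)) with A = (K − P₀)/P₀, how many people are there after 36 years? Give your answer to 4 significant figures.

≈ 2,441,000 people

A = (5870000 − 1010000)/1010000 = 4.81188
P(36) = 5870000 / (1 + 4.81188·e^(−0.0342·36)) = 5870000 / (1 + 4.81188·0.291942)
= 5870000 / 2.40479 ≈ 2440961.18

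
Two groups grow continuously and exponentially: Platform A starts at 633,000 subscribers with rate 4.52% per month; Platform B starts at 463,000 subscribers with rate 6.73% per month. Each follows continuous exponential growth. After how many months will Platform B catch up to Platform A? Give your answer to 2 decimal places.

t ≈ 14.15 months

633000·e^(0.0452t) = 463000·e^(0.0673t)
633000/463000 = e^((0.0673 − 0.0452)t) → ln(1.36717) = 0.0221·t
t = 0.31274 / 0.0221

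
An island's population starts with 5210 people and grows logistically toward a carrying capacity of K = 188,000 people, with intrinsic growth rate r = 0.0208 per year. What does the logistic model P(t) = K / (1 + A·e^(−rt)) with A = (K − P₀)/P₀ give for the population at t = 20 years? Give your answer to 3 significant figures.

A = (188000 − 5210)/5210 = 35.08445
P(20) = 188000 / (1 + 35.08445·e^(−0.0208·20)) = 188000 / (1 + 35.08445·0.65968)
= 188000 / 24.14452 ≈ 7786.45

≈ 7,790 people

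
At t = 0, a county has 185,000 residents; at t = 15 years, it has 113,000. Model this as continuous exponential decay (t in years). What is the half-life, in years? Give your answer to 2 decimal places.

r = ln(113000/185000) / 15 = ln(0.61081) / 15 ≈ -0.032865 per year
half-life = ln 2 / |r| = 0.69315 / 0.032865

half-life ≈ 21.09 years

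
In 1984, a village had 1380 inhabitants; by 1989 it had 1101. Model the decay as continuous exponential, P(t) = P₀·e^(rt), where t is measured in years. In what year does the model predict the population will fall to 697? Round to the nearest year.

year 1999

r = ln(1101/1380) / 5 = -0.22586/5 ≈ -0.045173 per year
t = ln(697/1380) / r = -0.68305/-0.045173 ≈ 15.12 years after 1984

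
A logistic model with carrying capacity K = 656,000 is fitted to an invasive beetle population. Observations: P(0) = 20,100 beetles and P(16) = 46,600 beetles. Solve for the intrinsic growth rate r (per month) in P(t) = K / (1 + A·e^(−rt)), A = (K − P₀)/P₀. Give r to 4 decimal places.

A = (656000 − 20100)/20100 = 31.63682
46600 = 656000/(1 + 31.63682·e^(−r·16)) → e^(−16r) = (14.07725 − 1)/31.63682 = 0.413356
r = −ln(0.413356)/16 = 0.88345/16

r ≈ 0.0552 per month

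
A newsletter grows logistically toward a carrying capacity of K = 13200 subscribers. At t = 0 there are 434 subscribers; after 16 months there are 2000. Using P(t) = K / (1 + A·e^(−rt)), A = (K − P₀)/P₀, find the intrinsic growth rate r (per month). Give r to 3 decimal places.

r ≈ 0.104 per month

A = (13200 − 434)/434 = 29.41475
2000 = 13200/(1 + 29.41475·e^(−r·16)) → e^(−16r) = (6.6 − 1)/29.41475 = 0.190381
r = −ln(0.190381)/16 = 1.65873/16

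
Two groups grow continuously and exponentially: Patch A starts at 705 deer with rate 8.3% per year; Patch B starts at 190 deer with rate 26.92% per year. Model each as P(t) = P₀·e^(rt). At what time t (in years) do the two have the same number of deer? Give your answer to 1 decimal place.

705·e^(0.083t) = 190·e^(0.2692t)
705/190 = e^((0.2692 − 0.083)t) → ln(3.71053) = 0.1862·t
t = 1.31117 / 0.1862

t ≈ 7.0 years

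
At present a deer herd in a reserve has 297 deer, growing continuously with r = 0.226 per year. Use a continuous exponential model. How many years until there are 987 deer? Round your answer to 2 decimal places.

987 = 297 · e^(0.226·t)
t = ln(987/297) / 0.226 = ln(3.32323) / 0.226 = 1.20094 / 0.226

t ≈ 5.31 years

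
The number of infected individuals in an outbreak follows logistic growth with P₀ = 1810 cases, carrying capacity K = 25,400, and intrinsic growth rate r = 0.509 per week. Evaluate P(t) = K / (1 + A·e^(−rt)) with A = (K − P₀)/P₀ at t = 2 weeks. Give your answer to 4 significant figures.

≈ 4,449 cases

A = (25400 − 1810)/1810 = 13.03315
P(2) = 25400 / (1 + 13.03315·e^(−0.509·2)) = 25400 / (1 + 13.03315·0.361317)
= 25400 / 5.7091 ≈ 4449.04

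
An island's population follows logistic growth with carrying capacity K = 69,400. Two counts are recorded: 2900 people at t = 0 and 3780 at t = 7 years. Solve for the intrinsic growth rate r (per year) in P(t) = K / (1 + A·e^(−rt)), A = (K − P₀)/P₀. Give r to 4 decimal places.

A = (69400 − 2900)/2900 = 22.93103
3780 = 69400/(1 + 22.93103·e^(−r·7)) → e^(−7r) = (18.35979 − 1)/22.93103 = 0.757043
r = −ln(0.757043)/7 = 0.27833/7

r ≈ 0.0398 per year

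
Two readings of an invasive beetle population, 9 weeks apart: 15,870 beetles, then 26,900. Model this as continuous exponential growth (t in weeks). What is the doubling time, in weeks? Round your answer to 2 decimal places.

r = ln(26900/15870) / 9 = ln(1.69502) / 9 ≈ 0.058633 per week
doubling time = ln 2 / |r| = 0.69315 / 0.058633

doubling time ≈ 11.82 weeks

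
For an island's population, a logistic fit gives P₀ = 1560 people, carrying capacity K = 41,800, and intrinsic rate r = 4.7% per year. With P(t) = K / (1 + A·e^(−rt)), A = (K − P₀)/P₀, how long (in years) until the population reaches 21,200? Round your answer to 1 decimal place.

A = (41800 − 1560)/1560 = 25.79487
21200 = 41800/(1 + 25.79487·e^(−0.047t)) → 1 + 25.79487·e^(−0.047t) = 1.9717
e^(−0.047t) = 0.03767 → t = ln(26.54618)/0.047 = 3.27889/0.047

t ≈ 69.8 years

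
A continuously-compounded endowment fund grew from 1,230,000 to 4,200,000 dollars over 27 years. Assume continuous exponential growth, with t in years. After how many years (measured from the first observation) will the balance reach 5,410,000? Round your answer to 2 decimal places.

t ≈ 32.57 years

r = ln(4200000/1230000) / 27 ≈ 0.045484 per year
t = ln(5410000/1230000) / r = 1.48123 / 0.045484 ≈ 32.566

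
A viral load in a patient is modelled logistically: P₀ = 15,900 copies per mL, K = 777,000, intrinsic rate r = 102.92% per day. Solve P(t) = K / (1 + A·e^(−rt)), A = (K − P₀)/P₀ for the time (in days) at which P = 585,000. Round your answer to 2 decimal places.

t ≈ 4.84 days

A = (777000 − 15900)/15900 = 47.86792
585000 = 777000/(1 + 47.86792·e^(−1.0292t)) → 1 + 47.86792·e^(−1.0292t) = 1.32821
e^(−1.0292t) = 0.006856 → t = ln(145.84758)/1.0292 = 4.98256/1.0292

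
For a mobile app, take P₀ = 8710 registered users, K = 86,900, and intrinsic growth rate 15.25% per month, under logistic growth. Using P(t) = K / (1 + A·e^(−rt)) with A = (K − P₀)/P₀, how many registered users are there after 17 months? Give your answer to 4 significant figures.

A = (86900 − 8710)/8710 = 8.97704
P(17) = 86900 / (1 + 8.97704·e^(−0.1525·17)) = 86900 / (1 + 8.97704·0.074833)
= 86900 / 1.67178 ≈ 51980.64

≈ 51,980 registered users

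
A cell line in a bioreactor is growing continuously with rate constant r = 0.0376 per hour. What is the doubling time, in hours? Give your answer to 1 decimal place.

doubling time = ln(2) / |r| = 0.69315 / 0.0376

doubling time ≈ 18.4 hours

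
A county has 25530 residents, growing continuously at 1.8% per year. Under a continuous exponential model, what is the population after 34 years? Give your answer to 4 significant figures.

≈ 47,080 residents

P(34) = 25530 · e^(0.018·34) = 25530 · e^(0.612)
= 25530 · 1.84412 ≈ 47080.28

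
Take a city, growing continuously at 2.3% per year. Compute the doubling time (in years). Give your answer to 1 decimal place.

doubling time = ln(2) / |r| = 0.69315 / 0.023

doubling time ≈ 30.1 years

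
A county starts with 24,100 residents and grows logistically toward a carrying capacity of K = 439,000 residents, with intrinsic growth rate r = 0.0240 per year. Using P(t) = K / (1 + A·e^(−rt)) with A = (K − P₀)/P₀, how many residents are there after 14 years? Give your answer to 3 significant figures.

≈ 33,000 residents

A = (439000 − 24100)/24100 = 17.21577
P(14) = 439000 / (1 + 17.21577·e^(−0.024·14)) = 439000 / (1 + 17.21577·0.714623)
= 439000 / 13.30279 ≈ 33000.61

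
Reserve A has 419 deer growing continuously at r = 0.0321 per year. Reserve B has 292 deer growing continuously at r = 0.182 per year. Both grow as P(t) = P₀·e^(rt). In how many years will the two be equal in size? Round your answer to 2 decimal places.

t ≈ 2.41 years

419·e^(0.0321t) = 292·e^(0.182t)
419/292 = e^((0.182 − 0.0321)t) → ln(1.43493) = 0.1499·t
t = 0.36112 / 0.1499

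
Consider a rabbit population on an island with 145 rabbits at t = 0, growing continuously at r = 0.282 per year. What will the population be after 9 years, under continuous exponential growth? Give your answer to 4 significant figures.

P(9) = 145 · e^(0.282·9) = 145 · e^(2.538)
= 145 · 12.65434 ≈ 1834.88

≈ 1,835 rabbits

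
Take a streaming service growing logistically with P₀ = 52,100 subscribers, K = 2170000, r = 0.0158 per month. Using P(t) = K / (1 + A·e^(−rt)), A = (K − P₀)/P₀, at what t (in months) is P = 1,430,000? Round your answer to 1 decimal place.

A = (2170000 − 52100)/52100 = 40.65067
1430000 = 2170000/(1 + 40.65067·e^(−0.0158t)) → 1 + 40.65067·e^(−0.0158t) = 1.51748
e^(−0.0158t) = 0.01273 → t = ln(78.55468)/0.0158 = 4.36379/0.0158

t ≈ 276.2 months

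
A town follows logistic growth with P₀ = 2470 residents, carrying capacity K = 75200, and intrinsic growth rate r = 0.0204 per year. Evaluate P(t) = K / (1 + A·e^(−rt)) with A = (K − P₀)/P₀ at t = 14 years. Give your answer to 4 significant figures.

≈ 3,251 residents

A = (75200 − 2470)/2470 = 29.44534
P(14) = 75200 / (1 + 29.44534·e^(−0.0204·14)) = 75200 / (1 + 29.44534·0.751563)
= 75200 / 23.13004 ≈ 3251.18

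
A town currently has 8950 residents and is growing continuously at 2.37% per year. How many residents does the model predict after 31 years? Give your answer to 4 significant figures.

≈ 18,660 residents

P(31) = 8950 · e^(0.0237·31) = 8950 · e^(0.7347)
= 8950 · 2.08486 ≈ 18659.47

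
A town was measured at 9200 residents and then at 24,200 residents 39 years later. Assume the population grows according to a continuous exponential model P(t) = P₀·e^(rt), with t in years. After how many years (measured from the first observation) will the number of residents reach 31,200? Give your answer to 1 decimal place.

t ≈ 49.2 years

r = ln(24200/9200) / 39 ≈ 0.024799 per year
t = ln(31200/9200) / r = 1.22121 / 0.024799 ≈ 49.245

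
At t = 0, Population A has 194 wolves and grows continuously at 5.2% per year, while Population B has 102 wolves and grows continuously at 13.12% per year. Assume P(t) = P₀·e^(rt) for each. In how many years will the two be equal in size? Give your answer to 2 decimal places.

194·e^(0.052t) = 102·e^(0.1312t)
194/102 = e^((0.1312 − 0.052)t) → ln(1.90196) = 0.0792·t
t = 0.64289 / 0.0792

t ≈ 8.12 years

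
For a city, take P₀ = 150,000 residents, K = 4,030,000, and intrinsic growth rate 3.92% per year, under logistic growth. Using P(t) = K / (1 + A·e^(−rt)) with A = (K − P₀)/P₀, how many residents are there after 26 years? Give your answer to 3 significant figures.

≈ 390,000 residents

A = (4030000 − 150000)/150000 = 25.86667
P(26) = 4030000 / (1 + 25.86667·e^(−0.0392·26)) = 4030000 / (1 + 25.86667·0.360884)
= 4030000 / 10.33485 ≈ 389942.61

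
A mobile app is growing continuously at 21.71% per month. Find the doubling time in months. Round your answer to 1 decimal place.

doubling time ≈ 3.2 months

doubling time = ln(2) / |r| = 0.69315 / 0.2171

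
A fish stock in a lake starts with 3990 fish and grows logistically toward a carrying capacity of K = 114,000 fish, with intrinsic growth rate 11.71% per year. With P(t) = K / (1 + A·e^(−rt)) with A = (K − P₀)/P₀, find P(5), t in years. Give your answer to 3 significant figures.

A = (114000 − 3990)/3990 = 27.57143
P(5) = 114000 / (1 + 27.57143·e^(−0.1171·5)) = 114000 / (1 + 27.57143·0.556827)
= 114000 / 16.35253 ≈ 6971.4

≈ 6,970 fish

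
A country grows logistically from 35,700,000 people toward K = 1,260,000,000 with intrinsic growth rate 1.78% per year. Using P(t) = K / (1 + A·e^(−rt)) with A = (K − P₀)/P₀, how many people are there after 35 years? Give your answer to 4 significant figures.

≈ 64,970,000 people

A = (1260000000 − 35700000)/35700000 = 34.29412
P(35) = 1260000000 / (1 + 34.29412·e^(−0.0178·35)) = 1260000000 / (1 + 34.29412·0.536333)
= 1260000000 / 19.39307 ≈ 64971670.01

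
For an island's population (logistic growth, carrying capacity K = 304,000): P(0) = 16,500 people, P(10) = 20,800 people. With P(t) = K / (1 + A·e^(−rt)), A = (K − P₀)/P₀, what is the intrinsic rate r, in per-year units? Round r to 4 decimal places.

r ≈ 0.0247 per year

A = (304000 − 16500)/16500 = 17.42424
20800 = 304000/(1 + 17.42424·e^(−r·10)) → e^(−10r) = (14.61538 − 1)/17.42424 = 0.781405
r = −ln(0.781405)/10 = 0.24666/10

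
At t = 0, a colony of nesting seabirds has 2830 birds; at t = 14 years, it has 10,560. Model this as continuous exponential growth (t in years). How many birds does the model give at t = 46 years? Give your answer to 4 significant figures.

≈ 214,200 birds

r = ln(10560/2830) / 14 ≈ 0.094057 per year
P(46) = 2830 · e^(0.094057·46) = 2830 · 75.68782 ≈ 214196.54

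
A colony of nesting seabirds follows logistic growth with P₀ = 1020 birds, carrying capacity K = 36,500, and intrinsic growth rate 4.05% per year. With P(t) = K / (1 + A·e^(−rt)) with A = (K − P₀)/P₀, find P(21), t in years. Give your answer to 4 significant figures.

A = (36500 − 1020)/1020 = 34.78431
P(21) = 36500 / (1 + 34.78431·e^(−0.0405·21)) = 36500 / (1 + 34.78431·0.427201)
= 36500 / 15.8599 ≈ 2301.4

≈ 2,301 birds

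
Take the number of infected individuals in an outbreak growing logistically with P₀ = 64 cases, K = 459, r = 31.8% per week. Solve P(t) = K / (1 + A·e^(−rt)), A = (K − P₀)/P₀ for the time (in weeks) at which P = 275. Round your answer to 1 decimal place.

A = (459 − 64)/64 = 6.17188
275 = 459/(1 + 6.17188·e^(−0.318t)) → 1 + 6.17188·e^(−0.318t) = 1.66909
e^(−0.318t) = 0.10841 → t = ln(9.22427)/0.318 = 2.22184/0.318

t ≈ 7.0 weeks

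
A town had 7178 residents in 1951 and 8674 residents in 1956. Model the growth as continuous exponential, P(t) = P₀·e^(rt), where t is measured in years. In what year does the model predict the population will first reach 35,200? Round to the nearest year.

year 1993

r = ln(8674/7178) / 5 = 0.18931/5 ≈ 0.037862 per year
t = ln(35200/7178) / r = 1.59003/0.037862 ≈ 42 years after 1951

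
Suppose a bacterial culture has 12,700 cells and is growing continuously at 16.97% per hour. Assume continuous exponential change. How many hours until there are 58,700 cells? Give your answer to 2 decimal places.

t ≈ 9.02 hours

58700 = 12700 · e^(0.1697·t)
t = ln(58700/12700) / 0.1697 = ln(4.62205) / 0.1697 = 1.53084 / 0.1697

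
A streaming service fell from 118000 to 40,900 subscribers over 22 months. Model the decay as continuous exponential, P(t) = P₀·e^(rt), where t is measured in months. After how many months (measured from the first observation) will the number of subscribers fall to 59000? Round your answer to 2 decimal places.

r = ln(40900/118000) / 22 ≈ -0.048162 per month
t = ln(59000/118000) / r = -0.69315 / -0.048162 ≈ 14.392

t ≈ 14.39 months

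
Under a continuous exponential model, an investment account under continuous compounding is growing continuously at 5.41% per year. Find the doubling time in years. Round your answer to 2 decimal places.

doubling time ≈ 12.81 years

doubling time = ln(2) / |r| = 0.69315 / 0.0541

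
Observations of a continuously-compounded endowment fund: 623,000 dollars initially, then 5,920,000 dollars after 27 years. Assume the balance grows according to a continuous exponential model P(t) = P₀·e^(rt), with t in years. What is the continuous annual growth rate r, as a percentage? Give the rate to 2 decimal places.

5920000 = 623000 · e^(r·27)
e^(27r) = 5920000/623000 = 9.50241
r = ln(9.50241) / 27 = 2.25155 / 27

r ≈ 8.34% per year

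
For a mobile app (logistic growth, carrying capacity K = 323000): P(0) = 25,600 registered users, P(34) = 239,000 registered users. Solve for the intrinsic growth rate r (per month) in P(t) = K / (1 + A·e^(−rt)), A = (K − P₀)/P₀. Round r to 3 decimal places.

r ≈ 0.103 per month

A = (323000 − 25600)/25600 = 11.61719
239000 = 323000/(1 + 11.61719·e^(−r·34)) → e^(−34r) = (1.35146 − 1)/11.61719 = 0.030254
r = −ln(0.030254)/34 = 3.49813/34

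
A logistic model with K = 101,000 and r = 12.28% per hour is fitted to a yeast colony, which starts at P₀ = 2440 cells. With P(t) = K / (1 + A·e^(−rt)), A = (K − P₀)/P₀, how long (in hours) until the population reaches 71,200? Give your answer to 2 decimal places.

A = (101000 − 2440)/2440 = 40.39344
71200 = 101000/(1 + 40.39344·e^(−0.1228t)) → 1 + 40.39344·e^(−0.1228t) = 1.41854
e^(−0.1228t) = 0.010362 → t = ln(96.51051)/0.1228 = 4.56965/0.1228

t ≈ 37.21 hours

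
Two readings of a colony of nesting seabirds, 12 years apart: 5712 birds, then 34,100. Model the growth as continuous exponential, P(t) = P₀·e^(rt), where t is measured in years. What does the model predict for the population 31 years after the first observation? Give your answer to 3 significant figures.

≈ 577,000 birds

r = ln(34100/5712) / 12 ≈ 0.148894 per year
P(31) = 5712 · e^(0.148894·31) = 5712 · 101.06 ≈ 577254.73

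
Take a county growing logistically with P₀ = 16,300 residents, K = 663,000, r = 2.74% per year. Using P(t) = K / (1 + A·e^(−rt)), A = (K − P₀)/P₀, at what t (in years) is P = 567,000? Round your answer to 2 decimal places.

t ≈ 199.15 years

A = (663000 − 16300)/16300 = 39.67485
567000 = 663000/(1 + 39.67485·e^(−0.0274t)) → 1 + 39.67485·e^(−0.0274t) = 1.16931
e^(−0.0274t) = 0.004267 → t = ln(234.32956)/0.0274 = 5.45673/0.0274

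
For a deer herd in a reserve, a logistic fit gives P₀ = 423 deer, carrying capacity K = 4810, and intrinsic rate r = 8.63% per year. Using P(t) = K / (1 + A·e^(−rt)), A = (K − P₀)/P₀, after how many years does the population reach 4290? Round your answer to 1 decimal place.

A = (4810 − 423)/423 = 10.37116
4290 = 4810/(1 + 10.37116·e^(−0.0863t)) → 1 + 10.37116·e^(−0.0863t) = 1.12121
e^(−0.0863t) = 0.011687 → t = ln(85.56206)/0.0863 = 4.44924/0.0863

t ≈ 51.6 years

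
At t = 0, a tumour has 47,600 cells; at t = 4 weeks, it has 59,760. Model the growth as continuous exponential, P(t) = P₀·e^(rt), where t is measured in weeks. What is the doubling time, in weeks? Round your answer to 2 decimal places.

r = ln(59760/47600) / 4 = ln(1.25546) / 4 ≈ 0.056876 per week
doubling time = ln 2 / |r| = 0.69315 / 0.056876

doubling time ≈ 12.19 weeks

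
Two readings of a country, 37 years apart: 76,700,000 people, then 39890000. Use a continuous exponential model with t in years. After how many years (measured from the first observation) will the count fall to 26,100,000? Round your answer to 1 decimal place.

r = ln(39890000/76700000) / 37 ≈ -0.01767 per year
t = ln(26100000/76700000) / r = -1.07797 / -0.01767 ≈ 61.007

t ≈ 61.0 years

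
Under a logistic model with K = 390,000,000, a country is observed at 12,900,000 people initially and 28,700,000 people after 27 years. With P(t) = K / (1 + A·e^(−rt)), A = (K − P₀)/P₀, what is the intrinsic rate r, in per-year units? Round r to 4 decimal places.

A = (390000000 − 12900000)/12900000 = 29.23256
28700000 = 390000000/(1 + 29.23256·e^(−r·27)) → e^(−27r) = (13.58885 − 1)/29.23256 = 0.430645
r = −ln(0.430645)/27 = 0.84247/27

r ≈ 0.0312 per year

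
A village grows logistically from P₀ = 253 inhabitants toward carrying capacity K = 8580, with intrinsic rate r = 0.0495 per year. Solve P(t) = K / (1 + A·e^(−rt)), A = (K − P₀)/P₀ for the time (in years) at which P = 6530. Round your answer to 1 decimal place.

t ≈ 94.0 years

A = (8580 − 253)/253 = 32.91304
6530 = 8580/(1 + 32.91304·e^(−0.0495t)) → 1 + 32.91304·e^(−0.0495t) = 1.31394
e^(−0.0495t) = 0.009538 → t = ln(104.84008)/0.0495 = 4.65244/0.0495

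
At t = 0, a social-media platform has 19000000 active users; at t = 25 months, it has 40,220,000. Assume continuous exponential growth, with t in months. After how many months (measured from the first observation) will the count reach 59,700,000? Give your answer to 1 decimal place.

r = ln(40220000/19000000) / 25 ≈ 0.029997 per month
t = ln(59700000/19000000) / r = 1.14489 / 0.029997 ≈ 38.167

t ≈ 38.2 months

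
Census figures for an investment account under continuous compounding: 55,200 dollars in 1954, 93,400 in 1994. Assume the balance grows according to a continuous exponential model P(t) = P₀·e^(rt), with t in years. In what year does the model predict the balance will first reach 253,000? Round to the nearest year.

year 2070

r = ln(93400/55200) / 40 = 0.52593/40 ≈ 0.013148 per year
t = ln(253000/55200) / r = 1.52243/0.013148 ≈ 115.79 years after 1954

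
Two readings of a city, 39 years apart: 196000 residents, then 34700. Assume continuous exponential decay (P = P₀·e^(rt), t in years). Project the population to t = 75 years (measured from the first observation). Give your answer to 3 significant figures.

r = ln(34700/196000) / 39 ≈ -0.044394 per year
P(75) = 196000 · e^(-0.044394·75) = 196000 · 0.03581 ≈ 7018.49

≈ 7,020 residents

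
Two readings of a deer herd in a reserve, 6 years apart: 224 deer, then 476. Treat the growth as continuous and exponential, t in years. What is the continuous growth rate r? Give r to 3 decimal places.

r ≈ 0.126 per year

476 = 224 · e^(r·6)
e^(6r) = 476/224 = 2.125
r = ln(2.125) / 6 = 0.75377 / 6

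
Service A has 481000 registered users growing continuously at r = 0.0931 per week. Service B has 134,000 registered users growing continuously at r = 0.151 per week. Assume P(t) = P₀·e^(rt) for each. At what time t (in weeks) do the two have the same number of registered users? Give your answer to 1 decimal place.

481000·e^(0.0931t) = 134000·e^(0.151t)
481000/134000 = e^((0.151 − 0.0931)t) → ln(3.58955) = 0.0579·t
t = 1.27803 / 0.0579

t ≈ 22.1 weeks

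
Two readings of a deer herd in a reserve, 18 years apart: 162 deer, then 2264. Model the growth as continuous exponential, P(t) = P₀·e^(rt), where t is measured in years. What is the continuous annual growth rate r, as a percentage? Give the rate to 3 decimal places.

2264 = 162 · e^(r·18)
e^(18r) = 2264/162 = 13.97531
r = ln(13.97531) / 18 = 2.63729 / 18

r ≈ 14.652% per year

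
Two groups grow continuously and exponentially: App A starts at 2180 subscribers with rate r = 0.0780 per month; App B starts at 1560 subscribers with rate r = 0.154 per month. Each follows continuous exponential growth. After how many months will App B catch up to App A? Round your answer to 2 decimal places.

2180·e^(0.078t) = 1560·e^(0.154t)
2180/1560 = e^((0.154 − 0.078)t) → ln(1.39744) = 0.076·t
t = 0.33464 / 0.076

t ≈ 4.40 months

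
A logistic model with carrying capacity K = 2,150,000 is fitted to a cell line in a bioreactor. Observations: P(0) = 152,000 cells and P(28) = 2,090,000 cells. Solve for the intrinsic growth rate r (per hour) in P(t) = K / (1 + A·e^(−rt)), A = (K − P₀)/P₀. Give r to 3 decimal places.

r ≈ 0.219 per hour

A = (2150000 − 152000)/152000 = 13.14474
2090000 = 2150000/(1 + 13.14474·e^(−r·28)) → e^(−28r) = (1.02871 − 1)/13.14474 = 0.002184
r = −ln(0.002184)/28 = 6.1266/28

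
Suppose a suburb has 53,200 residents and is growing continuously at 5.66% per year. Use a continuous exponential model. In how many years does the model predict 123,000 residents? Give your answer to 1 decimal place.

t ≈ 14.8 years

123000 = 53200 · e^(0.0566·t)
t = ln(123000/53200) / 0.0566 = ln(2.31203) / 0.0566 = 0.83813 / 0.0566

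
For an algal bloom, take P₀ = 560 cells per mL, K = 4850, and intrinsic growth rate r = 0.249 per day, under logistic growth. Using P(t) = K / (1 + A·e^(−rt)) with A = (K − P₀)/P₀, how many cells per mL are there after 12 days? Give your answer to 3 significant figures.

≈ 3,500 cells per mL

A = (4850 − 560)/560 = 7.66071
P(12) = 4850 / (1 + 7.66071·e^(−0.249·12)) = 4850 / (1 + 7.66071·0.050388)
= 4850 / 1.38601 ≈ 3499.26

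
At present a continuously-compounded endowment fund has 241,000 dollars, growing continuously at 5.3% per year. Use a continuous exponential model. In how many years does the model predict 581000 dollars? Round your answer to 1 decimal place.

t ≈ 16.6 years

581000 = 241000 · e^(0.053·t)
t = ln(581000/241000) / 0.053 = ln(2.41079) / 0.053 = 0.87995 / 0.053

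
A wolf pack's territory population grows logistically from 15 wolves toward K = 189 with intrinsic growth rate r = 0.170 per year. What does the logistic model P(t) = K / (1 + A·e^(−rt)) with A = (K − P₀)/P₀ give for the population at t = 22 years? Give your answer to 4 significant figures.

≈ 148.2 wolves

A = (189 − 15)/15 = 11.6
P(22) = 189 / (1 + 11.6·e^(−0.17·22)) = 189 / (1 + 11.6·0.023754)
= 189 / 1.27555 ≈ 148.17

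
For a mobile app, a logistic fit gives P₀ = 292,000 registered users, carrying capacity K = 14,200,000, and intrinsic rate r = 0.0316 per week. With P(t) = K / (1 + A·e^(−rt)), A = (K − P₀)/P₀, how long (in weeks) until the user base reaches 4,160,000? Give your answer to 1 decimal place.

t ≈ 94.4 weeks

A = (14200000 − 292000)/292000 = 47.63014
4160000 = 14200000/(1 + 47.63014·e^(−0.0316t)) → 1 + 47.63014·e^(−0.0316t) = 3.41346
e^(−0.0316t) = 0.050671 → t = ln(19.7352)/0.0316 = 2.9824/0.0316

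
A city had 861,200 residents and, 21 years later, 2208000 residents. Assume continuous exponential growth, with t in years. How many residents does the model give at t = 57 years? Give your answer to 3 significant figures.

r = ln(2208000/861200) / 21 ≈ 0.044834 per year
P(57) = 861200 · e^(0.044834·57) = 861200 · 12.87828 ≈ 11090777.9

≈ 11,100,000 residents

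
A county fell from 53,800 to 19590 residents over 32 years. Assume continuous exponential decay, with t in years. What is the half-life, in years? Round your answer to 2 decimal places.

half-life ≈ 21.96 years

r = ln(19590/53800) / 32 = ln(0.36413) / 32 ≈ -0.03157 per year
half-life = ln 2 / |r| = 0.69315 / 0.03157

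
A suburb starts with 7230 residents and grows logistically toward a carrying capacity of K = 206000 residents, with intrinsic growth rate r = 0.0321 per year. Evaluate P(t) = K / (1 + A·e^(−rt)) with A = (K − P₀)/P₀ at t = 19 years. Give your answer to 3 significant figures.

A = (206000 − 7230)/7230 = 27.49239
P(19) = 206000 / (1 + 27.49239·e^(−0.0321·19)) = 206000 / (1 + 27.49239·0.543405)
= 206000 / 15.93951 ≈ 12923.86

≈ 12,900 residents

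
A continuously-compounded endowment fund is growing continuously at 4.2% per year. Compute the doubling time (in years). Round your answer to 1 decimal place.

doubling time = ln(2) / |r| = 0.69315 / 0.042

doubling time ≈ 16.5 years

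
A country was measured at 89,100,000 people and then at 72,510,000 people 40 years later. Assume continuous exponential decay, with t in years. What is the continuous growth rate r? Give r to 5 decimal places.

r ≈ -0.00515 per year

72510000 = 89100000 · e^(r·40)
e^(40r) = 72510000/89100000 = 0.8138
r = ln(0.8138) / 40 = -0.20603 / 40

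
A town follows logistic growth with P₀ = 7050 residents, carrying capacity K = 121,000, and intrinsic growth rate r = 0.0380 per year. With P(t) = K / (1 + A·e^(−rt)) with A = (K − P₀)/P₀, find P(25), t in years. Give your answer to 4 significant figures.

≈ 16,690 residents

A = (121000 − 7050)/7050 = 16.16312
P(25) = 121000 / (1 + 16.16312·e^(−0.038·25)) = 121000 / (1 + 16.16312·0.386741)
= 121000 / 7.25094 ≈ 16687.49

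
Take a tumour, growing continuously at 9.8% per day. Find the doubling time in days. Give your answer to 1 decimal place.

doubling time ≈ 7.1 days

doubling time = ln(2) / |r| = 0.69315 / 0.098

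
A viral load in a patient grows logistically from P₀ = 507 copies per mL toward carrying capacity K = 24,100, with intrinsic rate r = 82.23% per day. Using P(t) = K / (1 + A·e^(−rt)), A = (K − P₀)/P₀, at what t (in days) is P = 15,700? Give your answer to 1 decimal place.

A = (24100 − 507)/507 = 46.53452
15700 = 24100/(1 + 46.53452·e^(−0.8223t)) → 1 + 46.53452·e^(−0.8223t) = 1.53503
e^(−0.8223t) = 0.011498 → t = ln(86.97523)/0.8223 = 4.46562/0.8223

t ≈ 5.4 days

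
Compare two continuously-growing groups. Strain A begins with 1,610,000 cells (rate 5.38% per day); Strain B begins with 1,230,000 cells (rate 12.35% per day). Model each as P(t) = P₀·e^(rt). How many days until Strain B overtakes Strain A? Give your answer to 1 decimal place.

t ≈ 3.9 days

1610000·e^(0.0538t) = 1230000·e^(0.1235t)
1610000/1230000 = e^((0.1235 − 0.0538)t) → ln(1.30894) = 0.0697·t
t = 0.26922 / 0.0697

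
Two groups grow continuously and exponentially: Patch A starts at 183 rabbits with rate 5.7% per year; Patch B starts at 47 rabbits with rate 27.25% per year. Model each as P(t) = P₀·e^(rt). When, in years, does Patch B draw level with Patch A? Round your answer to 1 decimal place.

183·e^(0.057t) = 47·e^(0.2725t)
183/47 = e^((0.2725 − 0.057)t) → ln(3.89362) = 0.2155·t
t = 1.35934 / 0.2155

t ≈ 6.3 years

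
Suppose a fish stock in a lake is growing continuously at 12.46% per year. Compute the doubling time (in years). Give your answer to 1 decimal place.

doubling time ≈ 5.6 years

doubling time = ln(2) / |r| = 0.69315 / 0.1246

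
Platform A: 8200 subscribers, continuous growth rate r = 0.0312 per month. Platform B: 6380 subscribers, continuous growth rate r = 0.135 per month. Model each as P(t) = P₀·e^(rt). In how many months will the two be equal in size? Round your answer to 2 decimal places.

8200·e^(0.0312t) = 6380·e^(0.135t)
8200/6380 = e^((0.135 − 0.0312)t) → ln(1.28527) = 0.1038·t
t = 0.25097 / 0.1038

t ≈ 2.42 months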